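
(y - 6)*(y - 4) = y^2 - 10*y + 24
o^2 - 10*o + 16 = (o - 8)*(o - 2)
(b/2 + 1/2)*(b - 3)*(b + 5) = b^3/2 + 3*b^2/2 - 13*b/2 - 15/2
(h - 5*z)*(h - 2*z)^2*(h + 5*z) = h^4 - 4*h^3*z - 21*h^2*z^2 + 100*h*z^3 - 100*z^4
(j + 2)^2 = j^2 + 4*j + 4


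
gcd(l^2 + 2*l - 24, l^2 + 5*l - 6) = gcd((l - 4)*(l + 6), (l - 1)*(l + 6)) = l + 6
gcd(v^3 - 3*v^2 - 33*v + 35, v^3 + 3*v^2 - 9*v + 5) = v^2 + 4*v - 5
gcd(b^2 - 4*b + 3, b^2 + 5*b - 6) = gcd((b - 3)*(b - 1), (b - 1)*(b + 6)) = b - 1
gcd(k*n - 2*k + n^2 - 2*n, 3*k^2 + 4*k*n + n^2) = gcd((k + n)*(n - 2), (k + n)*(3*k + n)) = k + n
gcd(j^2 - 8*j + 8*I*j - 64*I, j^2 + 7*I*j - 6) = 1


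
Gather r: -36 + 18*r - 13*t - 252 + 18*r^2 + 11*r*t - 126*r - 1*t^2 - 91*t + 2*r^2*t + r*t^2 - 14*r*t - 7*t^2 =r^2*(2*t + 18) + r*(t^2 - 3*t - 108) - 8*t^2 - 104*t - 288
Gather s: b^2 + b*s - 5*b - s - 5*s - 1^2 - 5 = b^2 - 5*b + s*(b - 6) - 6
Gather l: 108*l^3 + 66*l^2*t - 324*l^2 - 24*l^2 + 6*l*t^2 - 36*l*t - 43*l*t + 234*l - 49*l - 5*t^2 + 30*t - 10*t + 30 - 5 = 108*l^3 + l^2*(66*t - 348) + l*(6*t^2 - 79*t + 185) - 5*t^2 + 20*t + 25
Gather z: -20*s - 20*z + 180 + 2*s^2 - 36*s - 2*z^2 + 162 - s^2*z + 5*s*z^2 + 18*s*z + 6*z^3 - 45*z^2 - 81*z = 2*s^2 - 56*s + 6*z^3 + z^2*(5*s - 47) + z*(-s^2 + 18*s - 101) + 342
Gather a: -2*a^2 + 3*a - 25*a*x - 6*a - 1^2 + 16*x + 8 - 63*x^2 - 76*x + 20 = -2*a^2 + a*(-25*x - 3) - 63*x^2 - 60*x + 27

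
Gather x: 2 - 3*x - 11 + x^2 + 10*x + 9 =x^2 + 7*x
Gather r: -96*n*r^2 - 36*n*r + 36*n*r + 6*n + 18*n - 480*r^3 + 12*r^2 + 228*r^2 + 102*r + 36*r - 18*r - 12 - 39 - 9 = 24*n - 480*r^3 + r^2*(240 - 96*n) + 120*r - 60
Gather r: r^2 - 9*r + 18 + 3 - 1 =r^2 - 9*r + 20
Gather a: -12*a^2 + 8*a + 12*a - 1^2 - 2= -12*a^2 + 20*a - 3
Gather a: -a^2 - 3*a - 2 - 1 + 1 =-a^2 - 3*a - 2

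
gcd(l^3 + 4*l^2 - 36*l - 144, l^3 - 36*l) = l^2 - 36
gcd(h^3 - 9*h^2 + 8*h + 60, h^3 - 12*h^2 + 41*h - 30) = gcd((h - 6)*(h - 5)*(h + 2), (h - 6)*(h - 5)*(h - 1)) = h^2 - 11*h + 30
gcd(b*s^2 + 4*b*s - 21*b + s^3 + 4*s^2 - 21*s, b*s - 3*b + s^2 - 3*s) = b*s - 3*b + s^2 - 3*s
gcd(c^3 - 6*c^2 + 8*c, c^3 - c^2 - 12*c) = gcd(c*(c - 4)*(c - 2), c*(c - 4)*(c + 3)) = c^2 - 4*c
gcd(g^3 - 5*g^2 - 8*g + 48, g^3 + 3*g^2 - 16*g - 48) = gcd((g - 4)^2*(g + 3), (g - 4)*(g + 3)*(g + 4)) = g^2 - g - 12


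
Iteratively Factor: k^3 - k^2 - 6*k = (k + 2)*(k^2 - 3*k) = (k - 3)*(k + 2)*(k)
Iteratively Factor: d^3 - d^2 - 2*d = (d + 1)*(d^2 - 2*d) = d*(d + 1)*(d - 2)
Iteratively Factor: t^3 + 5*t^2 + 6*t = (t + 3)*(t^2 + 2*t) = (t + 2)*(t + 3)*(t)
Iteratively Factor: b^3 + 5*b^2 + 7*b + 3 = (b + 1)*(b^2 + 4*b + 3) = (b + 1)*(b + 3)*(b + 1)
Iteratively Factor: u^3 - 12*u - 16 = (u - 4)*(u^2 + 4*u + 4) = (u - 4)*(u + 2)*(u + 2)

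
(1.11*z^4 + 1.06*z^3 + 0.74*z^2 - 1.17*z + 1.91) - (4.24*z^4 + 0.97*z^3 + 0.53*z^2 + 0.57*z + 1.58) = -3.13*z^4 + 0.0900000000000001*z^3 + 0.21*z^2 - 1.74*z + 0.33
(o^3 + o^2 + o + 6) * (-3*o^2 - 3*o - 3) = -3*o^5 - 6*o^4 - 9*o^3 - 24*o^2 - 21*o - 18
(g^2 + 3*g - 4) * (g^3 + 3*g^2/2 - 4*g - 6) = g^5 + 9*g^4/2 - 7*g^3/2 - 24*g^2 - 2*g + 24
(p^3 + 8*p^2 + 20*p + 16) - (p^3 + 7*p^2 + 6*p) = p^2 + 14*p + 16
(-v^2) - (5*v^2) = -6*v^2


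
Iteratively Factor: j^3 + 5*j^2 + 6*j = (j + 2)*(j^2 + 3*j) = (j + 2)*(j + 3)*(j)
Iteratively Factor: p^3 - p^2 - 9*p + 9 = (p - 1)*(p^2 - 9) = (p - 1)*(p + 3)*(p - 3)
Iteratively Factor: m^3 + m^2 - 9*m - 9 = (m - 3)*(m^2 + 4*m + 3) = (m - 3)*(m + 1)*(m + 3)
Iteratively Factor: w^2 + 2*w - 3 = (w - 1)*(w + 3)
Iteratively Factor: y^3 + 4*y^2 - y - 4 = (y - 1)*(y^2 + 5*y + 4) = (y - 1)*(y + 1)*(y + 4)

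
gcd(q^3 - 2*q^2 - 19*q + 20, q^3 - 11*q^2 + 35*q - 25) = q^2 - 6*q + 5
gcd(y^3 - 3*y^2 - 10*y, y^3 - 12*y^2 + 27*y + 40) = y - 5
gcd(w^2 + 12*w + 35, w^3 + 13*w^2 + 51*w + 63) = w + 7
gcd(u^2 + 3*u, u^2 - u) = u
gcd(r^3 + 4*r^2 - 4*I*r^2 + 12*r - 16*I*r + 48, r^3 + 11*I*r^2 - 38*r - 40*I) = r + 2*I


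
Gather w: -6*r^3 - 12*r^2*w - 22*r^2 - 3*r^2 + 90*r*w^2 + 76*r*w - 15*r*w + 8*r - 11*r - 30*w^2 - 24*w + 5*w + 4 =-6*r^3 - 25*r^2 - 3*r + w^2*(90*r - 30) + w*(-12*r^2 + 61*r - 19) + 4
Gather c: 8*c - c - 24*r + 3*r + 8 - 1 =7*c - 21*r + 7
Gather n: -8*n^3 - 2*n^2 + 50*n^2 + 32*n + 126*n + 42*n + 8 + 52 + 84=-8*n^3 + 48*n^2 + 200*n + 144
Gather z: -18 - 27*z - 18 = -27*z - 36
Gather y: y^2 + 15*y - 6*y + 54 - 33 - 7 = y^2 + 9*y + 14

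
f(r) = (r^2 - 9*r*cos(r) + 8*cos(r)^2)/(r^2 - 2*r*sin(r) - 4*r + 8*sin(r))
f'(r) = (r^2 - 9*r*cos(r) + 8*cos(r)^2)*(2*r*cos(r) - 2*r + 2*sin(r) - 8*cos(r) + 4)/(r^2 - 2*r*sin(r) - 4*r + 8*sin(r))^2 + (9*r*sin(r) + 2*r - 16*sin(r)*cos(r) - 9*cos(r))/(r^2 - 2*r*sin(r) - 4*r + 8*sin(r))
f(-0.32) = -7.52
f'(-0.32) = -20.98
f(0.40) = 2.66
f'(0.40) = -13.85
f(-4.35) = 0.12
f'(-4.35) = -0.66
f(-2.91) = -0.56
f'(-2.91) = -0.43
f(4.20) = 32.05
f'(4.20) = -193.62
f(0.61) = 0.69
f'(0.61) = -6.41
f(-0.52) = -4.84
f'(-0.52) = -8.75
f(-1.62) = -0.91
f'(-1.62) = -2.69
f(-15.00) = 0.49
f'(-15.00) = 0.33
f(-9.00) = 0.13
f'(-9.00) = 0.22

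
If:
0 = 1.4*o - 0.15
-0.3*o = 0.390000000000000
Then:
No Solution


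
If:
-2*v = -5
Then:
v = 5/2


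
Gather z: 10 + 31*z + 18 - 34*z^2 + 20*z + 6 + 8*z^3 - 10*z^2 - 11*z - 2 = 8*z^3 - 44*z^2 + 40*z + 32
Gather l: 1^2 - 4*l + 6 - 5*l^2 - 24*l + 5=-5*l^2 - 28*l + 12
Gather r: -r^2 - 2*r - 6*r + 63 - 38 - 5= -r^2 - 8*r + 20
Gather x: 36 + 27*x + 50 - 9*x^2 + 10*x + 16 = -9*x^2 + 37*x + 102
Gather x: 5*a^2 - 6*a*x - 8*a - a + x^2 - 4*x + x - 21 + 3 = 5*a^2 - 9*a + x^2 + x*(-6*a - 3) - 18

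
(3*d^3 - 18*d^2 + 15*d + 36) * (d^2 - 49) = 3*d^5 - 18*d^4 - 132*d^3 + 918*d^2 - 735*d - 1764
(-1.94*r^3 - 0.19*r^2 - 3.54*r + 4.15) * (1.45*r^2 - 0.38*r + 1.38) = -2.813*r^5 + 0.4617*r^4 - 7.738*r^3 + 7.1005*r^2 - 6.4622*r + 5.727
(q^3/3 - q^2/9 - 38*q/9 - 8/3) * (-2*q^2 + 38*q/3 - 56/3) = -2*q^5/3 + 40*q^4/9 + 22*q^3/27 - 1244*q^2/27 + 1216*q/27 + 448/9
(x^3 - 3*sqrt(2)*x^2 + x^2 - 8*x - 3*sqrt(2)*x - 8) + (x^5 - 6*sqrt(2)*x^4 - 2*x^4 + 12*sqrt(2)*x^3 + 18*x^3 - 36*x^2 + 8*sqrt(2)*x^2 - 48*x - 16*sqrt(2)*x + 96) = x^5 - 6*sqrt(2)*x^4 - 2*x^4 + 12*sqrt(2)*x^3 + 19*x^3 - 35*x^2 + 5*sqrt(2)*x^2 - 56*x - 19*sqrt(2)*x + 88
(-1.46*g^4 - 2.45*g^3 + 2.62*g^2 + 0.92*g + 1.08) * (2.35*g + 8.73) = -3.431*g^5 - 18.5033*g^4 - 15.2315*g^3 + 25.0346*g^2 + 10.5696*g + 9.4284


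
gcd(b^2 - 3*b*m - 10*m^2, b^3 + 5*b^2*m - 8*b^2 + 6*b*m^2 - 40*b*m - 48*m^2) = b + 2*m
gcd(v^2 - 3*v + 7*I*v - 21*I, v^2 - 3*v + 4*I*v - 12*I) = v - 3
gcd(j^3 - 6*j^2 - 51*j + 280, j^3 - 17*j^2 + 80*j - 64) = j - 8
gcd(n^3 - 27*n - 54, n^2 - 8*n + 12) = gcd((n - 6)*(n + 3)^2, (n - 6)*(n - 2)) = n - 6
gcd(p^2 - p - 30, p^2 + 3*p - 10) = p + 5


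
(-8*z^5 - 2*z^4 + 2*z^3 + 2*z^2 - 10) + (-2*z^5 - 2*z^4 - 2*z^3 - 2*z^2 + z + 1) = -10*z^5 - 4*z^4 + z - 9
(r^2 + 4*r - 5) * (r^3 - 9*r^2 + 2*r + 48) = r^5 - 5*r^4 - 39*r^3 + 101*r^2 + 182*r - 240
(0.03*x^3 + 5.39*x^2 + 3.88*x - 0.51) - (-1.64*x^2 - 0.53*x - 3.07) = 0.03*x^3 + 7.03*x^2 + 4.41*x + 2.56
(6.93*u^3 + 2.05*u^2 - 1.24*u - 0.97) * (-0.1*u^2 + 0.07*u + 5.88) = -0.693*u^5 + 0.2801*u^4 + 41.0159*u^3 + 12.0642*u^2 - 7.3591*u - 5.7036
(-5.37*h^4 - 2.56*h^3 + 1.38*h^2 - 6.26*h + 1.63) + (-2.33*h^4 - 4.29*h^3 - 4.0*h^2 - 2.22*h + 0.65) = -7.7*h^4 - 6.85*h^3 - 2.62*h^2 - 8.48*h + 2.28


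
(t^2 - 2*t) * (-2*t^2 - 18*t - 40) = -2*t^4 - 14*t^3 - 4*t^2 + 80*t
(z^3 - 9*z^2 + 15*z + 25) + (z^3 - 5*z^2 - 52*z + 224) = 2*z^3 - 14*z^2 - 37*z + 249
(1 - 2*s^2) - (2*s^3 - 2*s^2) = 1 - 2*s^3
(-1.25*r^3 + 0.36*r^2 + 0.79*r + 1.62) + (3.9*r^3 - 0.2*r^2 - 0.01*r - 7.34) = 2.65*r^3 + 0.16*r^2 + 0.78*r - 5.72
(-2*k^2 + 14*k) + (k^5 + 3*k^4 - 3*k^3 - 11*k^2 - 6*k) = k^5 + 3*k^4 - 3*k^3 - 13*k^2 + 8*k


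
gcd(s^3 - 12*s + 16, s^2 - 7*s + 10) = s - 2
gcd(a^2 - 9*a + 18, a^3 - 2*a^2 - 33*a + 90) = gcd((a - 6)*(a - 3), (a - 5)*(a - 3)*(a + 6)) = a - 3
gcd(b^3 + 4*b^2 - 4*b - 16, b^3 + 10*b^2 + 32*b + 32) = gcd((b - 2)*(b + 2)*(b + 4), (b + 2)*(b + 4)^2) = b^2 + 6*b + 8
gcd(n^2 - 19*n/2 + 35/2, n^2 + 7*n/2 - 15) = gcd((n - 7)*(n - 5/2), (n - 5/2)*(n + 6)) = n - 5/2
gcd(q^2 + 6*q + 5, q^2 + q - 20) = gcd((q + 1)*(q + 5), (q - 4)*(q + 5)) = q + 5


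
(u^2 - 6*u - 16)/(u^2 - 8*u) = (u + 2)/u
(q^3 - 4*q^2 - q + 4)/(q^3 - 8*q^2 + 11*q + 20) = (q - 1)/(q - 5)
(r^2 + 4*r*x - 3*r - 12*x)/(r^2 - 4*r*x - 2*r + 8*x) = (r^2 + 4*r*x - 3*r - 12*x)/(r^2 - 4*r*x - 2*r + 8*x)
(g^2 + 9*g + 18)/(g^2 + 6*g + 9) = (g + 6)/(g + 3)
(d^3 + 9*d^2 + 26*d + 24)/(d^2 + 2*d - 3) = (d^2 + 6*d + 8)/(d - 1)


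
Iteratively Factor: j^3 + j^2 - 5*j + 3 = (j + 3)*(j^2 - 2*j + 1) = (j - 1)*(j + 3)*(j - 1)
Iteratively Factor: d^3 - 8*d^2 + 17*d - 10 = (d - 2)*(d^2 - 6*d + 5) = (d - 2)*(d - 1)*(d - 5)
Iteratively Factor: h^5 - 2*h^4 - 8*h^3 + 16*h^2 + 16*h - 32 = (h + 2)*(h^4 - 4*h^3 + 16*h - 16) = (h - 2)*(h + 2)*(h^3 - 2*h^2 - 4*h + 8) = (h - 2)*(h + 2)^2*(h^2 - 4*h + 4) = (h - 2)^2*(h + 2)^2*(h - 2)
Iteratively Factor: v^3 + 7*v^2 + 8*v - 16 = (v + 4)*(v^2 + 3*v - 4) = (v + 4)^2*(v - 1)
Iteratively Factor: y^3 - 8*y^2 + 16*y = (y)*(y^2 - 8*y + 16) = y*(y - 4)*(y - 4)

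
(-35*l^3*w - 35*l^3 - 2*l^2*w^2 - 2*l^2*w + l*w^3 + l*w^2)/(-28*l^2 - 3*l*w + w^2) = l*(5*l*w + 5*l + w^2 + w)/(4*l + w)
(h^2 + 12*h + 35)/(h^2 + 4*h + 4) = (h^2 + 12*h + 35)/(h^2 + 4*h + 4)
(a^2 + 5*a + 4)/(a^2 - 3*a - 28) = (a + 1)/(a - 7)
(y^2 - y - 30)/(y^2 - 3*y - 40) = (y - 6)/(y - 8)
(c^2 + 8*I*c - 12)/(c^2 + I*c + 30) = (c + 2*I)/(c - 5*I)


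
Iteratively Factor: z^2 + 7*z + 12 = (z + 4)*(z + 3)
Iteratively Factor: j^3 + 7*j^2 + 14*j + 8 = (j + 2)*(j^2 + 5*j + 4) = (j + 2)*(j + 4)*(j + 1)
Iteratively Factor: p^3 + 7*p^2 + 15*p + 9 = (p + 3)*(p^2 + 4*p + 3) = (p + 1)*(p + 3)*(p + 3)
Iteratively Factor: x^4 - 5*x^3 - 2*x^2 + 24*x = (x + 2)*(x^3 - 7*x^2 + 12*x) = x*(x + 2)*(x^2 - 7*x + 12) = x*(x - 4)*(x + 2)*(x - 3)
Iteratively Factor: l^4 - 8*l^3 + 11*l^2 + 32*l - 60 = (l + 2)*(l^3 - 10*l^2 + 31*l - 30) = (l - 2)*(l + 2)*(l^2 - 8*l + 15) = (l - 5)*(l - 2)*(l + 2)*(l - 3)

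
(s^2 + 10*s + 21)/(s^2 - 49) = (s + 3)/(s - 7)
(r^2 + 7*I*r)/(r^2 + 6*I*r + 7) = r/(r - I)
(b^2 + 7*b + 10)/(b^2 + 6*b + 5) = (b + 2)/(b + 1)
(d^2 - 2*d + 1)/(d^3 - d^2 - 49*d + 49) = (d - 1)/(d^2 - 49)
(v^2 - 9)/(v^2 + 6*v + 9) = (v - 3)/(v + 3)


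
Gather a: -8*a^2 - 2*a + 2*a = -8*a^2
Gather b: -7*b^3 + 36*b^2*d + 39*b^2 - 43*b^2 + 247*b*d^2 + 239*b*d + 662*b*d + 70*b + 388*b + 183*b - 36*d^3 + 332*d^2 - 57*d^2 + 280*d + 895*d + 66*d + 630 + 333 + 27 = -7*b^3 + b^2*(36*d - 4) + b*(247*d^2 + 901*d + 641) - 36*d^3 + 275*d^2 + 1241*d + 990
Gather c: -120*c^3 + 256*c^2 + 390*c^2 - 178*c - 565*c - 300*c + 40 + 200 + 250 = -120*c^3 + 646*c^2 - 1043*c + 490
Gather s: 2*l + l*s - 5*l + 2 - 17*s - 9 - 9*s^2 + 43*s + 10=-3*l - 9*s^2 + s*(l + 26) + 3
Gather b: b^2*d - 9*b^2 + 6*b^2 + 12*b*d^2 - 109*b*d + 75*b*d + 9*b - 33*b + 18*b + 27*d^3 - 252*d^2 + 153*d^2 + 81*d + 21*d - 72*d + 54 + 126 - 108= b^2*(d - 3) + b*(12*d^2 - 34*d - 6) + 27*d^3 - 99*d^2 + 30*d + 72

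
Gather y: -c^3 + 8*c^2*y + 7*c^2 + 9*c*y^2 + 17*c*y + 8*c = -c^3 + 7*c^2 + 9*c*y^2 + 8*c + y*(8*c^2 + 17*c)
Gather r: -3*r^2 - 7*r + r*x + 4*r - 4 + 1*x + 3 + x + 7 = -3*r^2 + r*(x - 3) + 2*x + 6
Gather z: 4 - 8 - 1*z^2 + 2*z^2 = z^2 - 4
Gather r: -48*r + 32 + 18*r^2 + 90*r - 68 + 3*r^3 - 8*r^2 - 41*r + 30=3*r^3 + 10*r^2 + r - 6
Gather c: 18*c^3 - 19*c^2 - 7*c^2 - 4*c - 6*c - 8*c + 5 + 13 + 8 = 18*c^3 - 26*c^2 - 18*c + 26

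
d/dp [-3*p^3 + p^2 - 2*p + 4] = -9*p^2 + 2*p - 2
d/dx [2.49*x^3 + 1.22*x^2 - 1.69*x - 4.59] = 7.47*x^2 + 2.44*x - 1.69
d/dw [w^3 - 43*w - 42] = 3*w^2 - 43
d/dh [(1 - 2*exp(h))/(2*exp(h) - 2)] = 1/(8*sinh(h/2)^2)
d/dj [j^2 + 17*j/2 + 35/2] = 2*j + 17/2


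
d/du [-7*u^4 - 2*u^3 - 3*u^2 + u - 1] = -28*u^3 - 6*u^2 - 6*u + 1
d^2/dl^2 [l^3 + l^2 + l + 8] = 6*l + 2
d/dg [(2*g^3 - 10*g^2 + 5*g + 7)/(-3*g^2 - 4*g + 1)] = (-6*g^4 - 16*g^3 + 61*g^2 + 22*g + 33)/(9*g^4 + 24*g^3 + 10*g^2 - 8*g + 1)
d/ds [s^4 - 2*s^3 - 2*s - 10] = 4*s^3 - 6*s^2 - 2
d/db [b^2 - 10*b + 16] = 2*b - 10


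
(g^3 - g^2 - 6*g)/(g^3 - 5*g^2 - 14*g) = (g - 3)/(g - 7)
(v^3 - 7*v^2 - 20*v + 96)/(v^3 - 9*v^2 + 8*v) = (v^2 + v - 12)/(v*(v - 1))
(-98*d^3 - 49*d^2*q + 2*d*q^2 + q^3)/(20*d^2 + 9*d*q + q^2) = (-98*d^3 - 49*d^2*q + 2*d*q^2 + q^3)/(20*d^2 + 9*d*q + q^2)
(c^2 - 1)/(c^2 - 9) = (c^2 - 1)/(c^2 - 9)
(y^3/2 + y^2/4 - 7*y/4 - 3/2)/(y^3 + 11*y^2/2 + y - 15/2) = (y^2 - y - 2)/(2*(y^2 + 4*y - 5))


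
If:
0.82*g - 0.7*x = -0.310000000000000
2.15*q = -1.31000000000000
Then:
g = 0.853658536585366*x - 0.378048780487805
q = -0.61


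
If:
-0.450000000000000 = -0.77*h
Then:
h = 0.58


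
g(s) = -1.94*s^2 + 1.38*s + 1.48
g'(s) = 1.38 - 3.88*s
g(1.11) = 0.62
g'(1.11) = -2.93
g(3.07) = -12.57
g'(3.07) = -10.53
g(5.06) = -41.21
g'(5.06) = -18.25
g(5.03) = -40.66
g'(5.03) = -18.14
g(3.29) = -14.98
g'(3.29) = -11.39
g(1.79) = -2.27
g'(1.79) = -5.57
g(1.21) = 0.31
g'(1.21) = -3.31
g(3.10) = -12.89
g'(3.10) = -10.65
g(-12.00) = -294.44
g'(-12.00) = 47.94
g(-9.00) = -168.08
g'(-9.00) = 36.30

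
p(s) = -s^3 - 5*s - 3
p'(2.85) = -29.37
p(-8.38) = 627.38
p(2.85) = -40.40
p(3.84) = -78.82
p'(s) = -3*s^2 - 5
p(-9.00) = 771.00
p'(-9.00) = -248.00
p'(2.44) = -22.86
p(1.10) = -9.83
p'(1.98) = -16.76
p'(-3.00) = -32.00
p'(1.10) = -8.63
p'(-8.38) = -215.67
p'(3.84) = -49.24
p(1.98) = -20.66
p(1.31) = -11.80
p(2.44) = -29.73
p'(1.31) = -10.15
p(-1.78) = 11.54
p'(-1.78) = -14.51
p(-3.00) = 39.00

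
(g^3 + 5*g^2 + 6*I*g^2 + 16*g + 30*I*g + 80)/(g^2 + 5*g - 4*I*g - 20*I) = (g^2 + 6*I*g + 16)/(g - 4*I)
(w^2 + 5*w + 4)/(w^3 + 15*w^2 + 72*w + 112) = (w + 1)/(w^2 + 11*w + 28)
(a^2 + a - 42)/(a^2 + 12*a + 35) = (a - 6)/(a + 5)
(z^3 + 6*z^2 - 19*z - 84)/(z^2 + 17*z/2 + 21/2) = 2*(z^2 - z - 12)/(2*z + 3)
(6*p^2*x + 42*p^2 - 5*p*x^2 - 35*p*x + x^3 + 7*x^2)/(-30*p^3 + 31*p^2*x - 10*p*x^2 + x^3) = (x + 7)/(-5*p + x)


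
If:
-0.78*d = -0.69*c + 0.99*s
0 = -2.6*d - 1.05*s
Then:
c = 0.978260869565217*s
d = -0.403846153846154*s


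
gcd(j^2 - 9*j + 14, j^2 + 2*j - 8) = j - 2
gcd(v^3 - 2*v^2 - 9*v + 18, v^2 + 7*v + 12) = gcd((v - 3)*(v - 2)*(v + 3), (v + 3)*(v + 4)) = v + 3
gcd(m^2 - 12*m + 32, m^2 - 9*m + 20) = m - 4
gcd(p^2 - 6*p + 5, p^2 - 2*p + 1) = p - 1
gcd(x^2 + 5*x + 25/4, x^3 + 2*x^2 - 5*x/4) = x + 5/2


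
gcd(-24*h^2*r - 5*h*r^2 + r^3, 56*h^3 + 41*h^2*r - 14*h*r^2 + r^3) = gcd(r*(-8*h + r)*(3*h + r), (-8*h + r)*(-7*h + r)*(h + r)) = -8*h + r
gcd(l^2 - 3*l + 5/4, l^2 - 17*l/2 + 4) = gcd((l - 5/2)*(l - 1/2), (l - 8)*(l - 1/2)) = l - 1/2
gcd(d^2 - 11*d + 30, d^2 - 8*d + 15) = d - 5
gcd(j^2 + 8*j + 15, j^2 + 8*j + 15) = j^2 + 8*j + 15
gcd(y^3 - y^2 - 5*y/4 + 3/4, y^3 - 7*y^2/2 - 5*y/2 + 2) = y^2 + y/2 - 1/2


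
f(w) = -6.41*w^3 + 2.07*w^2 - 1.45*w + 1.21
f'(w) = -19.23*w^2 + 4.14*w - 1.45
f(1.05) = -5.45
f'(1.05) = -18.30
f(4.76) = -650.11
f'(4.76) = -417.45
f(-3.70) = 359.60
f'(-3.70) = -280.03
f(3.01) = -159.21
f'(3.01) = -163.21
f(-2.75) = 154.16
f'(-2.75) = -158.26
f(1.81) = -32.64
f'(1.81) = -56.96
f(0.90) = -3.09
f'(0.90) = -13.30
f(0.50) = 0.20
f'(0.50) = -4.19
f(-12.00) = 11393.17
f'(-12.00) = -2820.25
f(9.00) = -4517.06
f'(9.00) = -1521.82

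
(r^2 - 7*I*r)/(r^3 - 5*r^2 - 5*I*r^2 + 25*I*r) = (r - 7*I)/(r^2 - 5*r - 5*I*r + 25*I)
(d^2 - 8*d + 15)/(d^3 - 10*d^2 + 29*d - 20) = (d - 3)/(d^2 - 5*d + 4)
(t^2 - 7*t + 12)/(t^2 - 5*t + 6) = (t - 4)/(t - 2)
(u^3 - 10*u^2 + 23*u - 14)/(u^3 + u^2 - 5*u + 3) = (u^2 - 9*u + 14)/(u^2 + 2*u - 3)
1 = 1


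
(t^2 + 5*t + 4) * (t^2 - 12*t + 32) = t^4 - 7*t^3 - 24*t^2 + 112*t + 128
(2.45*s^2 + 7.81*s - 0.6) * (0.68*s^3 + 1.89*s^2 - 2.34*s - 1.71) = 1.666*s^5 + 9.9413*s^4 + 8.6199*s^3 - 23.5989*s^2 - 11.9511*s + 1.026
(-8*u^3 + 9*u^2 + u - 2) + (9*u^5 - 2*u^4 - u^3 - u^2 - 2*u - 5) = 9*u^5 - 2*u^4 - 9*u^3 + 8*u^2 - u - 7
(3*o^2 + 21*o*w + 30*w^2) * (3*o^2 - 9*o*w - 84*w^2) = 9*o^4 + 36*o^3*w - 351*o^2*w^2 - 2034*o*w^3 - 2520*w^4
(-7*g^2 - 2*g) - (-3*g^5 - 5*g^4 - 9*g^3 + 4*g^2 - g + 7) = 3*g^5 + 5*g^4 + 9*g^3 - 11*g^2 - g - 7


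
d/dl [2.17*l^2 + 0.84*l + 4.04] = 4.34*l + 0.84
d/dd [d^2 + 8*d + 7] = 2*d + 8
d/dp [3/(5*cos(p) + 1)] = 15*sin(p)/(5*cos(p) + 1)^2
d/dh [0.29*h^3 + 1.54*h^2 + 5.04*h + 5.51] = 0.87*h^2 + 3.08*h + 5.04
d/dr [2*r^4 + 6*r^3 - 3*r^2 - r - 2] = 8*r^3 + 18*r^2 - 6*r - 1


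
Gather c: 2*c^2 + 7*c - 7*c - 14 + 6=2*c^2 - 8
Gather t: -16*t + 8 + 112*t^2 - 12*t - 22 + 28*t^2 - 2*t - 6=140*t^2 - 30*t - 20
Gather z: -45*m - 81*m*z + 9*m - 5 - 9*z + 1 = -36*m + z*(-81*m - 9) - 4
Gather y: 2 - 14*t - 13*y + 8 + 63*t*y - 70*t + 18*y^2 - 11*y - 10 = -84*t + 18*y^2 + y*(63*t - 24)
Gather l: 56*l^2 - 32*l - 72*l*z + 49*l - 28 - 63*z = 56*l^2 + l*(17 - 72*z) - 63*z - 28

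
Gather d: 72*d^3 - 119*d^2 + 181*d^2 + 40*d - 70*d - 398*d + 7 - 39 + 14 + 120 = 72*d^3 + 62*d^2 - 428*d + 102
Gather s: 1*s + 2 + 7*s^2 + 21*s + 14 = 7*s^2 + 22*s + 16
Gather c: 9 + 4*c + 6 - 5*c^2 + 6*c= -5*c^2 + 10*c + 15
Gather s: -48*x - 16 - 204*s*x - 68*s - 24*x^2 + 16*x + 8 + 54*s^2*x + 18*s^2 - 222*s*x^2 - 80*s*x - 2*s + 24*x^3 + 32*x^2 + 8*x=s^2*(54*x + 18) + s*(-222*x^2 - 284*x - 70) + 24*x^3 + 8*x^2 - 24*x - 8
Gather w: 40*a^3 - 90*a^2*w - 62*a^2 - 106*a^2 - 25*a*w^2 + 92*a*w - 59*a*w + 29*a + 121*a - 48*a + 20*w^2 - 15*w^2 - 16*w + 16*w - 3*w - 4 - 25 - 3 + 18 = 40*a^3 - 168*a^2 + 102*a + w^2*(5 - 25*a) + w*(-90*a^2 + 33*a - 3) - 14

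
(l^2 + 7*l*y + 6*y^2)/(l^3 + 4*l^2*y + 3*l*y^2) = (l + 6*y)/(l*(l + 3*y))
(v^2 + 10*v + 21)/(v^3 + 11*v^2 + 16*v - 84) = (v + 3)/(v^2 + 4*v - 12)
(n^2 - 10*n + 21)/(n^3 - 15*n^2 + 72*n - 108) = (n - 7)/(n^2 - 12*n + 36)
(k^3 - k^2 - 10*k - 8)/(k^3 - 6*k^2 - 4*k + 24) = (k^2 - 3*k - 4)/(k^2 - 8*k + 12)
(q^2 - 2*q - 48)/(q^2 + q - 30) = (q - 8)/(q - 5)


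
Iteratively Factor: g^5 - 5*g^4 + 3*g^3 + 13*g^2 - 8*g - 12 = (g - 2)*(g^4 - 3*g^3 - 3*g^2 + 7*g + 6) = (g - 3)*(g - 2)*(g^3 - 3*g - 2) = (g - 3)*(g - 2)*(g + 1)*(g^2 - g - 2) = (g - 3)*(g - 2)*(g + 1)^2*(g - 2)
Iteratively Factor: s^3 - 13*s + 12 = (s + 4)*(s^2 - 4*s + 3) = (s - 3)*(s + 4)*(s - 1)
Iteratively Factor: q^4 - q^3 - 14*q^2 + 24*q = (q - 3)*(q^3 + 2*q^2 - 8*q) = q*(q - 3)*(q^2 + 2*q - 8) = q*(q - 3)*(q - 2)*(q + 4)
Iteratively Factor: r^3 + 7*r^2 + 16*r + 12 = (r + 3)*(r^2 + 4*r + 4) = (r + 2)*(r + 3)*(r + 2)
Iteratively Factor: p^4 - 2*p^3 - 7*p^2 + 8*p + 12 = (p + 2)*(p^3 - 4*p^2 + p + 6) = (p - 3)*(p + 2)*(p^2 - p - 2) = (p - 3)*(p + 1)*(p + 2)*(p - 2)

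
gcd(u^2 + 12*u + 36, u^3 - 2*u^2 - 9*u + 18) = 1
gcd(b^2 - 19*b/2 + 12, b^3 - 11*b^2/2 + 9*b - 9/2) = b - 3/2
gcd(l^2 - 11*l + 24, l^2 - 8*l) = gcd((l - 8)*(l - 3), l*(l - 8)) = l - 8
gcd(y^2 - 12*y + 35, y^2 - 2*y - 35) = y - 7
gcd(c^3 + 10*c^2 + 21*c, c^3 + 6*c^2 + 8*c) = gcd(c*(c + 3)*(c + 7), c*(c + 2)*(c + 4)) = c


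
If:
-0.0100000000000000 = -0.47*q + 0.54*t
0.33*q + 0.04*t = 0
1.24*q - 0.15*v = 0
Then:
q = 0.00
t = -0.02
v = 0.02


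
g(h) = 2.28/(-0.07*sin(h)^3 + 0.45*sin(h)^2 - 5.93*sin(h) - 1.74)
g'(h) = 2.28*(0.21*sin(h)^2*cos(h) - 0.9*sin(h)*cos(h) + 5.93*cos(h))/(-0.07*sin(h)^3 + 0.45*sin(h)^2 - 5.93*sin(h) - 1.74)^2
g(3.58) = 2.64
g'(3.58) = -17.57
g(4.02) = 0.73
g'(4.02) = -1.01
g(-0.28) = -34.88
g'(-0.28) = 3176.90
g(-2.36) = 0.85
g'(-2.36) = -1.50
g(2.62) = -0.50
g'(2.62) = -0.52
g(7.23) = -0.36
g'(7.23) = 0.18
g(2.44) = -0.42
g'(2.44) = -0.32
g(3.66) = 1.73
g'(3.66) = -7.34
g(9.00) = -0.55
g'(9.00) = -0.69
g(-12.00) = -0.47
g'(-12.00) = 0.46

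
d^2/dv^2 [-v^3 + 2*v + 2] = -6*v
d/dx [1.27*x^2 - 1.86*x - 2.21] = 2.54*x - 1.86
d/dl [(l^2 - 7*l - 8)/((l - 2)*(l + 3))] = 2*(4*l^2 + 2*l + 25)/(l^4 + 2*l^3 - 11*l^2 - 12*l + 36)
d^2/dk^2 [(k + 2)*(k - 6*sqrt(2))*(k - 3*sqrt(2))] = 6*k - 18*sqrt(2) + 4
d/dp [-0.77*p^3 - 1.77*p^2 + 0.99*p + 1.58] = -2.31*p^2 - 3.54*p + 0.99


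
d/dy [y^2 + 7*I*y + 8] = 2*y + 7*I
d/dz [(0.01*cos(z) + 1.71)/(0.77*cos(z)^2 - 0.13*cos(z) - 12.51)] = (0.0077*cos(z)^2 + 2.6334*cos(z) - 0.0972)*sin(z)/(0.5929*cos(z)^4 - 0.2002*cos(z)^3 - 19.2485*cos(z)^2 + 3.2526*cos(z) + 156.5001)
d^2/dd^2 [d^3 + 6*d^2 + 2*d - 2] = 6*d + 12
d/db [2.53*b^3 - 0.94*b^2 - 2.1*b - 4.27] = 7.59*b^2 - 1.88*b - 2.1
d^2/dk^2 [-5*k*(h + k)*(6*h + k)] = -70*h - 30*k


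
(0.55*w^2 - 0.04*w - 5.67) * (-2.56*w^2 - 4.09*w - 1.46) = -1.408*w^4 - 2.1471*w^3 + 13.8758*w^2 + 23.2487*w + 8.2782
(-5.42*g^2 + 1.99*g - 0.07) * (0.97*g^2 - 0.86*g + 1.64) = -5.2574*g^4 + 6.5915*g^3 - 10.6681*g^2 + 3.3238*g - 0.1148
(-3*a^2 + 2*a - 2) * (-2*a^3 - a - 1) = 6*a^5 - 4*a^4 + 7*a^3 + a^2 + 2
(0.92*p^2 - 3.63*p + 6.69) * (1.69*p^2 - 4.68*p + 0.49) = 1.5548*p^4 - 10.4403*p^3 + 28.7453*p^2 - 33.0879*p + 3.2781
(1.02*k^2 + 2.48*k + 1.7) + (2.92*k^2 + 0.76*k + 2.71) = 3.94*k^2 + 3.24*k + 4.41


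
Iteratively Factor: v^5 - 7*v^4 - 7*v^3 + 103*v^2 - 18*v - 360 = (v - 4)*(v^4 - 3*v^3 - 19*v^2 + 27*v + 90) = (v - 5)*(v - 4)*(v^3 + 2*v^2 - 9*v - 18) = (v - 5)*(v - 4)*(v - 3)*(v^2 + 5*v + 6) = (v - 5)*(v - 4)*(v - 3)*(v + 3)*(v + 2)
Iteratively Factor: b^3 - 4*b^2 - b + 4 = (b + 1)*(b^2 - 5*b + 4) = (b - 4)*(b + 1)*(b - 1)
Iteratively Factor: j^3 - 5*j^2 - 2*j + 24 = (j - 3)*(j^2 - 2*j - 8) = (j - 3)*(j + 2)*(j - 4)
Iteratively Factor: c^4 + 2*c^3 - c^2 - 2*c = (c + 2)*(c^3 - c) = (c + 1)*(c + 2)*(c^2 - c) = c*(c + 1)*(c + 2)*(c - 1)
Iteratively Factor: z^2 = (z)*(z)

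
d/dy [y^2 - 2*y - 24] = 2*y - 2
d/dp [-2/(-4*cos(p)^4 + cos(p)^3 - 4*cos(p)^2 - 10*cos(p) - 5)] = 2*(16*cos(p)^3 - 3*cos(p)^2 + 8*cos(p) + 10)*sin(p)/(4*cos(p)^4 - cos(p)^3 + 4*cos(p)^2 + 10*cos(p) + 5)^2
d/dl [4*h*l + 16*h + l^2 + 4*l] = 4*h + 2*l + 4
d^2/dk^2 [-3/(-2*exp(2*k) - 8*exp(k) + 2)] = 6*(-(exp(k) + 1)*(exp(2*k) + 4*exp(k) - 1) + 2*(exp(k) + 2)^2*exp(k))*exp(k)/(exp(2*k) + 4*exp(k) - 1)^3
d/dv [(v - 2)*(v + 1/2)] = 2*v - 3/2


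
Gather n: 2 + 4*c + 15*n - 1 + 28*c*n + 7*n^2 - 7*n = 4*c + 7*n^2 + n*(28*c + 8) + 1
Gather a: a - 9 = a - 9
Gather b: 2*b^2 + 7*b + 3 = 2*b^2 + 7*b + 3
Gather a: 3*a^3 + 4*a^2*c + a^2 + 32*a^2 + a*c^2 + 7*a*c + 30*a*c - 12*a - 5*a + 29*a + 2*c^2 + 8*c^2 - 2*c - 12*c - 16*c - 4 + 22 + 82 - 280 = 3*a^3 + a^2*(4*c + 33) + a*(c^2 + 37*c + 12) + 10*c^2 - 30*c - 180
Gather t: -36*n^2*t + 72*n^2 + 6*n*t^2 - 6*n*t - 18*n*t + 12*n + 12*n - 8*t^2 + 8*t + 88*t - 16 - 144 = 72*n^2 + 24*n + t^2*(6*n - 8) + t*(-36*n^2 - 24*n + 96) - 160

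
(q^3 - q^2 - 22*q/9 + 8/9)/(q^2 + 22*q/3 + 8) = (3*q^2 - 7*q + 2)/(3*(q + 6))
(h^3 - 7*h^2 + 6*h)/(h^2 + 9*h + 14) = h*(h^2 - 7*h + 6)/(h^2 + 9*h + 14)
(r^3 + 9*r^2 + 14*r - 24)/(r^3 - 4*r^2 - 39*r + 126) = (r^2 + 3*r - 4)/(r^2 - 10*r + 21)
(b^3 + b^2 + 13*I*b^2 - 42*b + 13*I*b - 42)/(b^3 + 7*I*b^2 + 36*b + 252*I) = (b + 1)/(b - 6*I)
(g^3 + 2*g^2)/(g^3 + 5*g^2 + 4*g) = g*(g + 2)/(g^2 + 5*g + 4)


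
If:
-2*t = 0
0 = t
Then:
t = 0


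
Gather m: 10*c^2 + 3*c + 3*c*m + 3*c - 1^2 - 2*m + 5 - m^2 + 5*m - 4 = 10*c^2 + 6*c - m^2 + m*(3*c + 3)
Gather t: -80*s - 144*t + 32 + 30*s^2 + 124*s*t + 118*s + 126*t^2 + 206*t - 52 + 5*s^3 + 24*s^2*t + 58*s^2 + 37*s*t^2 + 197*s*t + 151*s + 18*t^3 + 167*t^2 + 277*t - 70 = 5*s^3 + 88*s^2 + 189*s + 18*t^3 + t^2*(37*s + 293) + t*(24*s^2 + 321*s + 339) - 90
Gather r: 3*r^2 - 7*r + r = 3*r^2 - 6*r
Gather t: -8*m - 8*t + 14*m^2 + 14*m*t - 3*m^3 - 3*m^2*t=-3*m^3 + 14*m^2 - 8*m + t*(-3*m^2 + 14*m - 8)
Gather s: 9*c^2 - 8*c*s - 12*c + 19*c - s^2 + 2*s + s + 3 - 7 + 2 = 9*c^2 + 7*c - s^2 + s*(3 - 8*c) - 2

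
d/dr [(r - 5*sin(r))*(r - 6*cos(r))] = (r - 5*sin(r))*(6*sin(r) + 1) - (r - 6*cos(r))*(5*cos(r) - 1)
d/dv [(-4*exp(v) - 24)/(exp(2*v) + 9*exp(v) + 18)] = 4*exp(v)/(exp(2*v) + 6*exp(v) + 9)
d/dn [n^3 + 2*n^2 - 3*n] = 3*n^2 + 4*n - 3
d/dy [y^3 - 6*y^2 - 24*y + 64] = 3*y^2 - 12*y - 24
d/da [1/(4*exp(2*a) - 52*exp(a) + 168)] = (13 - 2*exp(a))*exp(a)/(4*(exp(2*a) - 13*exp(a) + 42)^2)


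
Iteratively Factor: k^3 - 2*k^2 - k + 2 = (k - 2)*(k^2 - 1) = (k - 2)*(k + 1)*(k - 1)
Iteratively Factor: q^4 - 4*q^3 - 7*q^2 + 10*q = (q - 1)*(q^3 - 3*q^2 - 10*q) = (q - 1)*(q + 2)*(q^2 - 5*q) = q*(q - 1)*(q + 2)*(q - 5)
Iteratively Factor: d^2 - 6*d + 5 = (d - 5)*(d - 1)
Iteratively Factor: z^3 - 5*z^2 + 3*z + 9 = (z + 1)*(z^2 - 6*z + 9) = (z - 3)*(z + 1)*(z - 3)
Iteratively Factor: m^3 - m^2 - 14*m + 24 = (m - 3)*(m^2 + 2*m - 8) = (m - 3)*(m + 4)*(m - 2)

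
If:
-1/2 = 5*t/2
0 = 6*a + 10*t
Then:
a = 1/3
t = -1/5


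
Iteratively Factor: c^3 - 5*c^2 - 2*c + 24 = (c - 3)*(c^2 - 2*c - 8) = (c - 3)*(c + 2)*(c - 4)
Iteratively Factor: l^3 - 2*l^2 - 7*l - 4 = (l + 1)*(l^2 - 3*l - 4) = (l - 4)*(l + 1)*(l + 1)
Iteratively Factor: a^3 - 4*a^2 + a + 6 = (a - 2)*(a^2 - 2*a - 3) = (a - 2)*(a + 1)*(a - 3)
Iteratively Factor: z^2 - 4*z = (z)*(z - 4)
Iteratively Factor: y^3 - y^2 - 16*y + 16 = (y - 1)*(y^2 - 16) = (y - 1)*(y + 4)*(y - 4)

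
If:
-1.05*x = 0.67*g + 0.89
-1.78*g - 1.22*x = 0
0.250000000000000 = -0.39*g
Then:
No Solution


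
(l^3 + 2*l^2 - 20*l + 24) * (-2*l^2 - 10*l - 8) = -2*l^5 - 14*l^4 + 12*l^3 + 136*l^2 - 80*l - 192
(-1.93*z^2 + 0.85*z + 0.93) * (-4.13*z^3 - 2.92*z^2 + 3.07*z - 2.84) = 7.9709*z^5 + 2.1251*z^4 - 12.248*z^3 + 5.3751*z^2 + 0.4411*z - 2.6412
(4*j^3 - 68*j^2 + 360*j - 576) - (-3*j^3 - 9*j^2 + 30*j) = 7*j^3 - 59*j^2 + 330*j - 576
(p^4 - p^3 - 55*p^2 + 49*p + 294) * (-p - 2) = -p^5 - p^4 + 57*p^3 + 61*p^2 - 392*p - 588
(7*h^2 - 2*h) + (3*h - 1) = 7*h^2 + h - 1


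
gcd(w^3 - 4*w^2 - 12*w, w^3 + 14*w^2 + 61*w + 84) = 1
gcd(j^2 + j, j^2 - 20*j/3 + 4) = 1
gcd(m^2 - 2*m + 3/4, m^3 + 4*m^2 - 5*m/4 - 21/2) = m - 3/2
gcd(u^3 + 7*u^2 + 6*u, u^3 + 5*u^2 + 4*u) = u^2 + u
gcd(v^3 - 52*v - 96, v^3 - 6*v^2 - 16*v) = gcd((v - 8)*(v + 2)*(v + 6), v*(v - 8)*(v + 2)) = v^2 - 6*v - 16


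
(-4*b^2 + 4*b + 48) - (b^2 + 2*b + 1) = -5*b^2 + 2*b + 47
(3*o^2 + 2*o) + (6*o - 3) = 3*o^2 + 8*o - 3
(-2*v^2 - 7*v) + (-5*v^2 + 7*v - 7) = -7*v^2 - 7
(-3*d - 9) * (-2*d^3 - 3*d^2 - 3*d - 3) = 6*d^4 + 27*d^3 + 36*d^2 + 36*d + 27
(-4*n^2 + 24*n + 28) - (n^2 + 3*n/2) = -5*n^2 + 45*n/2 + 28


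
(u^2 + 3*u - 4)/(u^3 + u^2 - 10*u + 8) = 1/(u - 2)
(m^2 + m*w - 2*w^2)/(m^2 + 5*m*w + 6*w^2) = (m - w)/(m + 3*w)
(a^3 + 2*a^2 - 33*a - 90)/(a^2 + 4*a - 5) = (a^2 - 3*a - 18)/(a - 1)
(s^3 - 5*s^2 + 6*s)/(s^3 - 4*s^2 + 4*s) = (s - 3)/(s - 2)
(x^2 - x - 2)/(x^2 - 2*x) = (x + 1)/x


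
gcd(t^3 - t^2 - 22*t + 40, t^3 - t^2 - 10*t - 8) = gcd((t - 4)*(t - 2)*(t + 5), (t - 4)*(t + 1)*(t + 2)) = t - 4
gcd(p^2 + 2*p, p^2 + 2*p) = p^2 + 2*p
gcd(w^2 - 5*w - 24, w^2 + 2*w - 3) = w + 3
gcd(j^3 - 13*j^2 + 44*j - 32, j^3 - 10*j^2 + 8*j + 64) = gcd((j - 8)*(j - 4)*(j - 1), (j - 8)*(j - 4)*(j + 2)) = j^2 - 12*j + 32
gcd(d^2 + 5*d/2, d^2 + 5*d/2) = d^2 + 5*d/2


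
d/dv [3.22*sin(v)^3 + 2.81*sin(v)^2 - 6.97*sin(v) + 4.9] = (9.66*sin(v)^2 + 5.62*sin(v) - 6.97)*cos(v)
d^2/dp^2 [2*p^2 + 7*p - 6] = 4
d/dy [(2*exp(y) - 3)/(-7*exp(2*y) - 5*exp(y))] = (14*exp(2*y) - 42*exp(y) - 15)*exp(-y)/(49*exp(2*y) + 70*exp(y) + 25)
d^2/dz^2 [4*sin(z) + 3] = -4*sin(z)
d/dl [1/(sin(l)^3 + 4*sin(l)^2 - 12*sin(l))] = (-3*cos(l) - 8/tan(l) + 12*cos(l)/sin(l)^2)/((sin(l) - 2)^2*(sin(l) + 6)^2)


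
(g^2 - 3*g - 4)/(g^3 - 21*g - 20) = (g - 4)/(g^2 - g - 20)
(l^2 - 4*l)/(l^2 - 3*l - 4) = l/(l + 1)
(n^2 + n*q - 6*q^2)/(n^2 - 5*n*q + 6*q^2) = (-n - 3*q)/(-n + 3*q)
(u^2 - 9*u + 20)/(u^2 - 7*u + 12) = (u - 5)/(u - 3)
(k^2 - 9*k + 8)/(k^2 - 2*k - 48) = (k - 1)/(k + 6)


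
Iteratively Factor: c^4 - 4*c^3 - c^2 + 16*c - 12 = (c + 2)*(c^3 - 6*c^2 + 11*c - 6) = (c - 3)*(c + 2)*(c^2 - 3*c + 2) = (c - 3)*(c - 2)*(c + 2)*(c - 1)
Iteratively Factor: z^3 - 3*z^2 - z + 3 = (z - 3)*(z^2 - 1) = (z - 3)*(z + 1)*(z - 1)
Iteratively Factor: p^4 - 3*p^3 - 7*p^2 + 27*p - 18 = (p + 3)*(p^3 - 6*p^2 + 11*p - 6) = (p - 2)*(p + 3)*(p^2 - 4*p + 3) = (p - 3)*(p - 2)*(p + 3)*(p - 1)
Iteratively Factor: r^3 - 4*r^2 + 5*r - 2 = (r - 1)*(r^2 - 3*r + 2) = (r - 2)*(r - 1)*(r - 1)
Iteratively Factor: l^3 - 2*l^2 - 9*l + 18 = (l - 3)*(l^2 + l - 6) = (l - 3)*(l + 3)*(l - 2)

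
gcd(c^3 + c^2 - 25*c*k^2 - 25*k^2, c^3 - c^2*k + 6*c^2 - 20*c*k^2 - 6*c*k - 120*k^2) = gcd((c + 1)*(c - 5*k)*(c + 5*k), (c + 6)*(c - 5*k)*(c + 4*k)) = c - 5*k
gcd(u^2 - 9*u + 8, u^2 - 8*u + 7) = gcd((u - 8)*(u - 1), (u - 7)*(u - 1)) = u - 1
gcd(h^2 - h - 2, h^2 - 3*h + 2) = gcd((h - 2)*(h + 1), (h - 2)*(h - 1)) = h - 2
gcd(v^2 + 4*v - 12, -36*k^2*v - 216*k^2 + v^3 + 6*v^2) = v + 6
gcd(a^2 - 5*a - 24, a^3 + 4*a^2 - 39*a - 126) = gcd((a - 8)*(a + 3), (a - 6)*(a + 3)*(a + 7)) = a + 3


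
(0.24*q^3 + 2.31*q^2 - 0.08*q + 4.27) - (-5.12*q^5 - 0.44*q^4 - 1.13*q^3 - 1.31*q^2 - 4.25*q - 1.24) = 5.12*q^5 + 0.44*q^4 + 1.37*q^3 + 3.62*q^2 + 4.17*q + 5.51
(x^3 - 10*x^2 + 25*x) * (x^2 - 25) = x^5 - 10*x^4 + 250*x^2 - 625*x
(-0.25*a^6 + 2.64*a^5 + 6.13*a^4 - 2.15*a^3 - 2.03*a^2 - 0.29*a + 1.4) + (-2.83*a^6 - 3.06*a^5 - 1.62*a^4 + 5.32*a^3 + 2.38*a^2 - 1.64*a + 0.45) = -3.08*a^6 - 0.42*a^5 + 4.51*a^4 + 3.17*a^3 + 0.35*a^2 - 1.93*a + 1.85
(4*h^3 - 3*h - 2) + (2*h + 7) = 4*h^3 - h + 5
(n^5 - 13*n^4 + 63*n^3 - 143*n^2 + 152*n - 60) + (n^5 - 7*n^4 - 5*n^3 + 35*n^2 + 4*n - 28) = 2*n^5 - 20*n^4 + 58*n^3 - 108*n^2 + 156*n - 88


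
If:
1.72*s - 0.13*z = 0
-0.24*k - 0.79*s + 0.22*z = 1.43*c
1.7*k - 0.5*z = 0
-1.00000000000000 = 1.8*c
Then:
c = -0.56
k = -2.60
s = -0.67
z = -8.86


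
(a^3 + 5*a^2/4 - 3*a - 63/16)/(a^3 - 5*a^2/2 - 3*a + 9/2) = (a^2 - a/4 - 21/8)/(a^2 - 4*a + 3)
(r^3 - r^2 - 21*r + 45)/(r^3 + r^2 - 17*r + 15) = (r - 3)/(r - 1)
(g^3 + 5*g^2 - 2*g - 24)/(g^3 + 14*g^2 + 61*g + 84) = (g - 2)/(g + 7)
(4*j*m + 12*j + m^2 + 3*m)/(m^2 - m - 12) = (4*j + m)/(m - 4)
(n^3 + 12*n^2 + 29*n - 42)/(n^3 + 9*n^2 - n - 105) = (n^2 + 5*n - 6)/(n^2 + 2*n - 15)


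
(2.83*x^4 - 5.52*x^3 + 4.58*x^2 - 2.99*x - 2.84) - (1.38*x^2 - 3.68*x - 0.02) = 2.83*x^4 - 5.52*x^3 + 3.2*x^2 + 0.69*x - 2.82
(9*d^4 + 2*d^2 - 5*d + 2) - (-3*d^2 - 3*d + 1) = 9*d^4 + 5*d^2 - 2*d + 1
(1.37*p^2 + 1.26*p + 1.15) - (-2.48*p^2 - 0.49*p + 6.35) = 3.85*p^2 + 1.75*p - 5.2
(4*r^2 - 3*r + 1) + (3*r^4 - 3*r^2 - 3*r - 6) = 3*r^4 + r^2 - 6*r - 5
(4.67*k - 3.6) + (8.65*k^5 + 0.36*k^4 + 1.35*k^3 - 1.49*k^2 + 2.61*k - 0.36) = 8.65*k^5 + 0.36*k^4 + 1.35*k^3 - 1.49*k^2 + 7.28*k - 3.96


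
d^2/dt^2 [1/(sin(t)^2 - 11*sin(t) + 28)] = (-4*sin(t)^4 + 33*sin(t)^3 - 3*sin(t)^2 - 374*sin(t) + 186)/(sin(t)^2 - 11*sin(t) + 28)^3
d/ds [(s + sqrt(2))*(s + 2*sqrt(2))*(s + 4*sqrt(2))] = 3*s^2 + 14*sqrt(2)*s + 28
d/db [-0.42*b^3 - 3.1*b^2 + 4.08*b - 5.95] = -1.26*b^2 - 6.2*b + 4.08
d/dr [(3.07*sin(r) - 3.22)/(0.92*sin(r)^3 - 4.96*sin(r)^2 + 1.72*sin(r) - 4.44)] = (-5.6488*sin(r)^3 + 24.1144*sin(r)^2 - 31.9424*sin(r) - 8.0924)*cos(r)/(0.8464*sin(r)^6 - 9.1264*sin(r)^5 + 27.7664*sin(r)^4 - 25.232*sin(r)^3 + 47.0032*sin(r)^2 - 15.2736*sin(r) + 19.7136)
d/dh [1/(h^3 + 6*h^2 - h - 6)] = (-3*h^2 - 12*h + 1)/(h^3 + 6*h^2 - h - 6)^2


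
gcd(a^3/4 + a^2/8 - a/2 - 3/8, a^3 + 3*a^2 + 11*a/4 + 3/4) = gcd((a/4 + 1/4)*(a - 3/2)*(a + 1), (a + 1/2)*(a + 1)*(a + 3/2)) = a + 1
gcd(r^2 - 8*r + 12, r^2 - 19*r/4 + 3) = 1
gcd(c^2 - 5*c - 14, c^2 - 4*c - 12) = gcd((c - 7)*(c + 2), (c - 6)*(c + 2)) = c + 2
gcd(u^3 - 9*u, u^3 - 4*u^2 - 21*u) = u^2 + 3*u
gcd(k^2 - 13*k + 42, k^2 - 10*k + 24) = k - 6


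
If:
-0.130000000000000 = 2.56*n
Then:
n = -0.05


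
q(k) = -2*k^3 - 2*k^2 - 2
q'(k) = -6*k^2 - 4*k = 2*k*(-3*k - 2)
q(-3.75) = 75.34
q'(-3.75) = -69.38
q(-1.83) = 3.56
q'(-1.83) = -12.77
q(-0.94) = -2.11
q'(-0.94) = -1.54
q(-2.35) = 12.91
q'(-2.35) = -23.74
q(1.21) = -8.47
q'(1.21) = -13.62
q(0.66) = -3.45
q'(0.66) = -5.25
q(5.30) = -355.93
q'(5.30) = -189.74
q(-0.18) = -2.05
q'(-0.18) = 0.53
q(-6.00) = 358.00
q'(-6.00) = -192.00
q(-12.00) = 3166.00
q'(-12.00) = -816.00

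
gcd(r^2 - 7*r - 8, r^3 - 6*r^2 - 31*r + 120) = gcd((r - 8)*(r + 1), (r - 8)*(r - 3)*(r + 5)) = r - 8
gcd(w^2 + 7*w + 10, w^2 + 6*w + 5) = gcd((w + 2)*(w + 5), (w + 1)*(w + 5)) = w + 5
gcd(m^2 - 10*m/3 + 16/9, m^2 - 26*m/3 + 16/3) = m - 2/3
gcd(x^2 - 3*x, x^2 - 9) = x - 3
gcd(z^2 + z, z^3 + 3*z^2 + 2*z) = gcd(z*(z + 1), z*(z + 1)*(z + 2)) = z^2 + z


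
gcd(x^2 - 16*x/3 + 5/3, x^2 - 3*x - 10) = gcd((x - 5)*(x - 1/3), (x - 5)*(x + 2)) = x - 5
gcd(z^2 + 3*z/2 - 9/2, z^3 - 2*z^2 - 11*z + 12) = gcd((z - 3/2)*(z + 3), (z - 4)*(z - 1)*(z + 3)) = z + 3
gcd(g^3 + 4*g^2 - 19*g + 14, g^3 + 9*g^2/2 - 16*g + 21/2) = g^2 + 6*g - 7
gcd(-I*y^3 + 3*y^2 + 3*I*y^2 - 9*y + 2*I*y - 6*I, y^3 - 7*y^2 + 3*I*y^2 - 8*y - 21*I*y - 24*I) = 1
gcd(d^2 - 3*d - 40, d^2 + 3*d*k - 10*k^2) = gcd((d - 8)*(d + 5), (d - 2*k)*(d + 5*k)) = 1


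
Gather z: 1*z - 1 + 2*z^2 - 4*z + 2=2*z^2 - 3*z + 1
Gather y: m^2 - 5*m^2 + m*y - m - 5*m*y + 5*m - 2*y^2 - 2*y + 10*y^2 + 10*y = -4*m^2 + 4*m + 8*y^2 + y*(8 - 4*m)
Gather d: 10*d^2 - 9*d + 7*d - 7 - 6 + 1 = 10*d^2 - 2*d - 12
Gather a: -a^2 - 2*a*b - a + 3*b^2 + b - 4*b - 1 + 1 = -a^2 + a*(-2*b - 1) + 3*b^2 - 3*b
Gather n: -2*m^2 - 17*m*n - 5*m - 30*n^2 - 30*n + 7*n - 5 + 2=-2*m^2 - 5*m - 30*n^2 + n*(-17*m - 23) - 3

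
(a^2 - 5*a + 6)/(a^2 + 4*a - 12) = (a - 3)/(a + 6)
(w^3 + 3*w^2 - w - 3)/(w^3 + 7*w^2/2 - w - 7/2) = 2*(w + 3)/(2*w + 7)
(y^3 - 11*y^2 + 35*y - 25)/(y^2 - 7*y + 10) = (y^2 - 6*y + 5)/(y - 2)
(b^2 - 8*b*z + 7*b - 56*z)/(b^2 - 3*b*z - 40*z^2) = (b + 7)/(b + 5*z)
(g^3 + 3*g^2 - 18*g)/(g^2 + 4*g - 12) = g*(g - 3)/(g - 2)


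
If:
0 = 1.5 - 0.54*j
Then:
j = 2.78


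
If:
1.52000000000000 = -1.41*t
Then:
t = -1.08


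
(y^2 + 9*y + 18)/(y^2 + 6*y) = (y + 3)/y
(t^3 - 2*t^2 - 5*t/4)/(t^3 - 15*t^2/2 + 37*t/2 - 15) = t*(2*t + 1)/(2*(t^2 - 5*t + 6))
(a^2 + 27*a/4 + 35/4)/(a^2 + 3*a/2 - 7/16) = 4*(a + 5)/(4*a - 1)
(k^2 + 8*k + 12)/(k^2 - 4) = (k + 6)/(k - 2)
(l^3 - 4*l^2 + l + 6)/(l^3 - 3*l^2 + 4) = (l - 3)/(l - 2)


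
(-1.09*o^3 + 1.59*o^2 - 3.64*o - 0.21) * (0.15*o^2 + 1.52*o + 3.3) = -0.1635*o^5 - 1.4183*o^4 - 1.7262*o^3 - 0.3173*o^2 - 12.3312*o - 0.693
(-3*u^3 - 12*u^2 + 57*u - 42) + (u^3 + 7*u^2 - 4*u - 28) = -2*u^3 - 5*u^2 + 53*u - 70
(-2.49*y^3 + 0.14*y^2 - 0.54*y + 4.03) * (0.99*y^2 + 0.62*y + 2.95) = -2.4651*y^5 - 1.4052*y^4 - 7.7933*y^3 + 4.0679*y^2 + 0.9056*y + 11.8885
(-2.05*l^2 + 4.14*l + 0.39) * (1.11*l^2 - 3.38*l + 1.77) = -2.2755*l^4 + 11.5244*l^3 - 17.1888*l^2 + 6.0096*l + 0.6903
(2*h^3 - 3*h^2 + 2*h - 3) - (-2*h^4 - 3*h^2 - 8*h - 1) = 2*h^4 + 2*h^3 + 10*h - 2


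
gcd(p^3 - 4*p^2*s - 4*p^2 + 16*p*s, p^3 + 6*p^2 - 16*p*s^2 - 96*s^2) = p - 4*s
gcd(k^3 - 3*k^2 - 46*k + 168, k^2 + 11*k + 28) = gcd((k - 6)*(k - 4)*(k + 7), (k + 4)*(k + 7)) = k + 7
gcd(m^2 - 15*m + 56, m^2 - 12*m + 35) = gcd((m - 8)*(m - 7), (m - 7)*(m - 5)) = m - 7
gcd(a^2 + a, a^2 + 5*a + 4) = a + 1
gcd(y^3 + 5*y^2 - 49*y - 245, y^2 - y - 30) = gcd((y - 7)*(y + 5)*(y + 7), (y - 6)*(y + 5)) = y + 5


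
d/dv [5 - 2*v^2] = -4*v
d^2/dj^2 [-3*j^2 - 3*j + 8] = -6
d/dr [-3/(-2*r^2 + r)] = 3*(1 - 4*r)/(r^2*(2*r - 1)^2)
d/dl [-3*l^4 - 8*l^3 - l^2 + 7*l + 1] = -12*l^3 - 24*l^2 - 2*l + 7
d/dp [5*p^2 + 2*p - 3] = 10*p + 2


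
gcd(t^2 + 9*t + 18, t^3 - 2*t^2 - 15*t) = t + 3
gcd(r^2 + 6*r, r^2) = r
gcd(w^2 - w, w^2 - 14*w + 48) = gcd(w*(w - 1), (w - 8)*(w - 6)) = 1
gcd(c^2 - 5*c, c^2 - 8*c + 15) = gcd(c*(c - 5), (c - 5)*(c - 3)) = c - 5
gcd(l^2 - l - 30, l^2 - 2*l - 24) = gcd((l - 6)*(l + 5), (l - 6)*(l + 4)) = l - 6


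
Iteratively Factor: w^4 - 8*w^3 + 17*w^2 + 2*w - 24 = (w - 4)*(w^3 - 4*w^2 + w + 6) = (w - 4)*(w + 1)*(w^2 - 5*w + 6) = (w - 4)*(w - 3)*(w + 1)*(w - 2)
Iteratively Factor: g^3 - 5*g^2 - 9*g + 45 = (g - 3)*(g^2 - 2*g - 15) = (g - 5)*(g - 3)*(g + 3)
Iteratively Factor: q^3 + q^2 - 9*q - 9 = (q + 1)*(q^2 - 9) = (q + 1)*(q + 3)*(q - 3)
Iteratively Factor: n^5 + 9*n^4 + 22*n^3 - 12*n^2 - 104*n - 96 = (n + 3)*(n^4 + 6*n^3 + 4*n^2 - 24*n - 32) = (n - 2)*(n + 3)*(n^3 + 8*n^2 + 20*n + 16) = (n - 2)*(n + 2)*(n + 3)*(n^2 + 6*n + 8) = (n - 2)*(n + 2)^2*(n + 3)*(n + 4)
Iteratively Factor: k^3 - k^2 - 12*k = (k)*(k^2 - k - 12) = k*(k - 4)*(k + 3)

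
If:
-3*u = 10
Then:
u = -10/3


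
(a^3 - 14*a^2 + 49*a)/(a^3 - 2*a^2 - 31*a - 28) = a*(a - 7)/(a^2 + 5*a + 4)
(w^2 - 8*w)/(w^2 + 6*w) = (w - 8)/(w + 6)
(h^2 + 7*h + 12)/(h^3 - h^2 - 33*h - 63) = (h + 4)/(h^2 - 4*h - 21)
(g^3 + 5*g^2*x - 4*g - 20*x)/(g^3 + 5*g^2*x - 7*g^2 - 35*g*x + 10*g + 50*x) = (g + 2)/(g - 5)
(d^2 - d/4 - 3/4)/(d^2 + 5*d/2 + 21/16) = 4*(d - 1)/(4*d + 7)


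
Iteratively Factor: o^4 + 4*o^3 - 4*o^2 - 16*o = (o + 2)*(o^3 + 2*o^2 - 8*o) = o*(o + 2)*(o^2 + 2*o - 8) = o*(o - 2)*(o + 2)*(o + 4)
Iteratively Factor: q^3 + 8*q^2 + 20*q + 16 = (q + 4)*(q^2 + 4*q + 4) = (q + 2)*(q + 4)*(q + 2)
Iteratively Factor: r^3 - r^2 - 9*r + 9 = (r - 3)*(r^2 + 2*r - 3) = (r - 3)*(r + 3)*(r - 1)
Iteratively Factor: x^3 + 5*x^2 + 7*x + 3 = (x + 1)*(x^2 + 4*x + 3) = (x + 1)^2*(x + 3)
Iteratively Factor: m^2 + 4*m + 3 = (m + 1)*(m + 3)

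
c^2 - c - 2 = (c - 2)*(c + 1)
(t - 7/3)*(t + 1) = t^2 - 4*t/3 - 7/3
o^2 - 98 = (o - 7*sqrt(2))*(o + 7*sqrt(2))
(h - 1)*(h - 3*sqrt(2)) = h^2 - 3*sqrt(2)*h - h + 3*sqrt(2)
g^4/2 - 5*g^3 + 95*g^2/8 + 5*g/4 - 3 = (g/2 + 1/4)*(g - 6)*(g - 4)*(g - 1/2)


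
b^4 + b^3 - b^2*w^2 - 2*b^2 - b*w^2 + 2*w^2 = (b - 1)*(b + 2)*(b - w)*(b + w)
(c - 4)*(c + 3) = c^2 - c - 12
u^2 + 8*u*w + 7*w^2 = (u + w)*(u + 7*w)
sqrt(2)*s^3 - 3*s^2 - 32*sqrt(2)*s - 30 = (s - 5*sqrt(2))*(s + 3*sqrt(2))*(sqrt(2)*s + 1)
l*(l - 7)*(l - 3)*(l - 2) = l^4 - 12*l^3 + 41*l^2 - 42*l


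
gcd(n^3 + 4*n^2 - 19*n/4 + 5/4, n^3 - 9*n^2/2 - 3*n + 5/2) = n - 1/2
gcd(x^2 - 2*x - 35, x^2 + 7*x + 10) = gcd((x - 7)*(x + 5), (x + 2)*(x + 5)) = x + 5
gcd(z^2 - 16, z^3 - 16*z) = z^2 - 16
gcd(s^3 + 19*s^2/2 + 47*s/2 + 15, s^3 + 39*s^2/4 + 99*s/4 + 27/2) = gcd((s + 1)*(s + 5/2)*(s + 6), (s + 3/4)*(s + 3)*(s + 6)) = s + 6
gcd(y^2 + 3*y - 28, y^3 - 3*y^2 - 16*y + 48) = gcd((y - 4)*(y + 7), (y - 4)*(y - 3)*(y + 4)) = y - 4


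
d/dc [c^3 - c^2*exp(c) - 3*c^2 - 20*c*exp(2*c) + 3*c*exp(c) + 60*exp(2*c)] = -c^2*exp(c) + 3*c^2 - 40*c*exp(2*c) + c*exp(c) - 6*c + 100*exp(2*c) + 3*exp(c)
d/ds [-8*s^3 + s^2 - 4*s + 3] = -24*s^2 + 2*s - 4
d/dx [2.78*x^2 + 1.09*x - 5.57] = 5.56*x + 1.09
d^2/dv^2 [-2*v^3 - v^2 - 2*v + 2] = -12*v - 2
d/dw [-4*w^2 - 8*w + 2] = -8*w - 8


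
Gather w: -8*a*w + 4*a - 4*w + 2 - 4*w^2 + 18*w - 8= 4*a - 4*w^2 + w*(14 - 8*a) - 6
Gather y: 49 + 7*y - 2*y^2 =-2*y^2 + 7*y + 49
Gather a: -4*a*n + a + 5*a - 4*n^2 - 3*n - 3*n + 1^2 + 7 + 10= a*(6 - 4*n) - 4*n^2 - 6*n + 18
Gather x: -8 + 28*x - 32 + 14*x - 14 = 42*x - 54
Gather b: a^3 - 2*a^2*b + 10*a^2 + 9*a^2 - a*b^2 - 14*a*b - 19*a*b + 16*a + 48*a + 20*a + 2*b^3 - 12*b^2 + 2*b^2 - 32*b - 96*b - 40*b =a^3 + 19*a^2 + 84*a + 2*b^3 + b^2*(-a - 10) + b*(-2*a^2 - 33*a - 168)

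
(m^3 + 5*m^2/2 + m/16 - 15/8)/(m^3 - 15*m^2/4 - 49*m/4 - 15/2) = (4*m^2 + 5*m - 6)/(4*(m^2 - 5*m - 6))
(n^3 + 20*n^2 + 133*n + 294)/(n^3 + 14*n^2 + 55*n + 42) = (n + 7)/(n + 1)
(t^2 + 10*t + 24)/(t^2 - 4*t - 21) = (t^2 + 10*t + 24)/(t^2 - 4*t - 21)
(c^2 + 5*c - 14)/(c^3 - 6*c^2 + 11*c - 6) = (c + 7)/(c^2 - 4*c + 3)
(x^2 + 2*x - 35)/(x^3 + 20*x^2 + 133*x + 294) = (x - 5)/(x^2 + 13*x + 42)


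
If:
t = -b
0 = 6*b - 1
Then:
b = 1/6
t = -1/6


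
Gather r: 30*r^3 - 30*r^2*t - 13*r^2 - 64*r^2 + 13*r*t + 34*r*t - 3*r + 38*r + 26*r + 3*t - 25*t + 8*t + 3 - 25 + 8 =30*r^3 + r^2*(-30*t - 77) + r*(47*t + 61) - 14*t - 14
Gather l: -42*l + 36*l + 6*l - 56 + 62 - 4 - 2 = 0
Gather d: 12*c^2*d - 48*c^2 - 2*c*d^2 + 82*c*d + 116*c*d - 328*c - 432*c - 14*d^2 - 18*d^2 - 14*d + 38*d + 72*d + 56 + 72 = -48*c^2 - 760*c + d^2*(-2*c - 32) + d*(12*c^2 + 198*c + 96) + 128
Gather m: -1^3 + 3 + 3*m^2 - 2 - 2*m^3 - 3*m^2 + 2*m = -2*m^3 + 2*m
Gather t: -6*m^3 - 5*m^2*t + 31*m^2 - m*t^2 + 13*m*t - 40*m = -6*m^3 + 31*m^2 - m*t^2 - 40*m + t*(-5*m^2 + 13*m)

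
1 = 1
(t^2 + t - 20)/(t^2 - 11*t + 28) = (t + 5)/(t - 7)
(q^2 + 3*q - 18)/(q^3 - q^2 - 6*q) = (q + 6)/(q*(q + 2))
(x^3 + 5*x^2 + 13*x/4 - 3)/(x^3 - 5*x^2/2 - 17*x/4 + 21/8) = 2*(x + 4)/(2*x - 7)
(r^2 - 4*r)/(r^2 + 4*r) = (r - 4)/(r + 4)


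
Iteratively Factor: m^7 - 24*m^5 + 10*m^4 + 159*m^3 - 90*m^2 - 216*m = (m + 3)*(m^6 - 3*m^5 - 15*m^4 + 55*m^3 - 6*m^2 - 72*m) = (m + 1)*(m + 3)*(m^5 - 4*m^4 - 11*m^3 + 66*m^2 - 72*m) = m*(m + 1)*(m + 3)*(m^4 - 4*m^3 - 11*m^2 + 66*m - 72) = m*(m + 1)*(m + 3)*(m + 4)*(m^3 - 8*m^2 + 21*m - 18) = m*(m - 3)*(m + 1)*(m + 3)*(m + 4)*(m^2 - 5*m + 6) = m*(m - 3)*(m - 2)*(m + 1)*(m + 3)*(m + 4)*(m - 3)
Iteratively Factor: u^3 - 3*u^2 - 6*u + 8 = (u - 1)*(u^2 - 2*u - 8) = (u - 1)*(u + 2)*(u - 4)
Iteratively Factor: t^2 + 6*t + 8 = (t + 4)*(t + 2)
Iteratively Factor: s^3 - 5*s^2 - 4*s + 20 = (s + 2)*(s^2 - 7*s + 10) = (s - 2)*(s + 2)*(s - 5)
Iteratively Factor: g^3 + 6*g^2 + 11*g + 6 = (g + 2)*(g^2 + 4*g + 3) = (g + 2)*(g + 3)*(g + 1)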